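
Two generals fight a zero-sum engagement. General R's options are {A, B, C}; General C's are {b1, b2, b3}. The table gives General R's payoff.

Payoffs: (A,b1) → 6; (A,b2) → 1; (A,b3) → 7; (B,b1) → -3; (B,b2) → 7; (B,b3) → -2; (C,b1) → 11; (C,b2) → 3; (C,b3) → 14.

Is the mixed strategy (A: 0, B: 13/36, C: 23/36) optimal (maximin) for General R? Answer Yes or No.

Against b1 this mix gives (13/36)·(-3) + (23/36)·11 = 107/18.
Against b2 this mix gives (13/36)·7 + (23/36)·3 = 40/9.
Against b3 this mix gives (13/36)·(-2) + (23/36)·14 = 74/9.
General C will play b2, holding General R to 40/9. Shifting weight toward the row that does better against b2 would raise this floor (the equalizing mix achieves 43/9 against both b2 and b1), so the proposed strategy is not optimal.

No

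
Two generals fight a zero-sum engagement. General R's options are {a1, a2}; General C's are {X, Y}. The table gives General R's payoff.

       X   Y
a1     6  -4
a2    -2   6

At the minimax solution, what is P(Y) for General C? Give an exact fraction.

4/9

Row minima: a1 → -4, a2 → -2; maximin = -2.
Column maxima: X → 6, Y → 6; minimax = 6.
-2 ≠ 6, so there is no saddle point; optimal play is mixed.
Let General R play a1 with probability p. Expected payoff against X: 6p + (-2)(1−p) = 8p − 2; against Y: (-4)p + 6(1−p) = −10p + 6.
Setting these equal: 8p − 2 = −10p + 6 ⇒ 18p = 8 ⇒ p = 4/9, and the value is (8)·(4/9) − 2 = 14/9.
For General C: with q = P(X), equating a1's and a2's payoffs gives 10q − 4 = −8q + 6 ⇒ q = 5/9.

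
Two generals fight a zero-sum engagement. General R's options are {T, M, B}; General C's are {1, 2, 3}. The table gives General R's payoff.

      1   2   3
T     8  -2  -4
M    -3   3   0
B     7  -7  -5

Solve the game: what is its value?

-4/5

Row minima: T → -4, M → -3, B → -7; maximin = -3.
Column maxima: 1 → 8, 2 → 3, 3 → 0; minimax = 0.
-3 ≠ 0, so there is no saddle point; optimal play is mixed.
B is strictly dominated by T, so General R never plays it.
With B eliminated, 2 is strictly dominated by 3 (it gives General R strictly more in every remaining row), so General C never plays it.
On the remaining 2×2 (T, M vs 1, 3):
Let General R play T with probability p. Expected payoff against 1: 8p + (-3)(1−p) = 11p − 3; against 3: (-4)p + 0(1−p) = −4p.
Setting these equal: 11p − 3 = −4p ⇒ 15p = 3 ⇒ p = 1/5, and the value is (11)·(1/5) − 3 = -4/5.
For General C: with q = P(1), equating T's and M's payoffs gives 12q − 4 = −3q ⇒ q = 4/15.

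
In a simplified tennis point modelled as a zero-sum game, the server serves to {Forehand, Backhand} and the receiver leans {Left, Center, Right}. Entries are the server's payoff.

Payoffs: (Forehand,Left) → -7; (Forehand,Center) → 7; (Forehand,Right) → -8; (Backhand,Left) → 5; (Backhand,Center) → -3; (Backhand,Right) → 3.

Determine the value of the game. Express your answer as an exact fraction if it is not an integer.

-1/7

Row minima: Forehand → -8, Backhand → -3; maximin = -3.
Column maxima: Left → 5, Center → 7, Right → 3; minimax = 3.
-3 ≠ 3, so there is no saddle point; optimal play is mixed.
Left is strictly dominated by Right (it gives the server strictly more in every row), so the receiver never plays it.
On the remaining 2×2 (Forehand, Backhand vs Center, Right):
Let the server play Forehand with probability p. Expected payoff against Center: 7p + (-3)(1−p) = 10p − 3; against Right: (-8)p + 3(1−p) = −11p + 3.
Setting these equal: 10p − 3 = −11p + 3 ⇒ 21p = 6 ⇒ p = 2/7, and the value is (10)·(2/7) − 3 = -1/7.
For the receiver: with q = P(Center), equating Forehand's and Backhand's payoffs gives 15q − 8 = −6q + 3 ⇒ q = 11/21.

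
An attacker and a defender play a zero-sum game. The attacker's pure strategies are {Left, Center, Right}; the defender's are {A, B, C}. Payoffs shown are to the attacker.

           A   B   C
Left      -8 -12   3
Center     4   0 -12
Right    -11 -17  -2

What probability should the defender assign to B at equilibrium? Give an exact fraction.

5/9

Row minima: Left → -12, Center → -12, Right → -17; maximin = -12.
Column maxima: A → 4, B → 0, C → 3; minimax = 0.
-12 ≠ 0, so there is no saddle point; optimal play is mixed.
Right is strictly dominated by Left, so the attacker never plays it.
A is strictly dominated by B (it gives the attacker strictly more in every row), so the defender never plays it.
On the remaining 2×2 (Left, Center vs B, C):
Let the attacker play Left with probability p. Expected payoff against B: (-12)p + 0(1−p) = −12p; against C: 3p + (-12)(1−p) = 15p − 12.
Setting these equal: −12p = 15p − 12 ⇒ −27p = -12 ⇒ p = 4/9, and the value is (-12)·(4/9) = -16/3.
For the defender: with q = P(B), equating Left's and Center's payoffs gives −15q + 3 = 12q − 12 ⇒ q = 5/9.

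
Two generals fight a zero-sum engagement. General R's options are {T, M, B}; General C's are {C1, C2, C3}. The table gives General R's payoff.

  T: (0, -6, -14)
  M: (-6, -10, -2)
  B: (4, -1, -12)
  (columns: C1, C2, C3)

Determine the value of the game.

-118/19

Row minima: T → -14, M → -10, B → -12; maximin = -10.
Column maxima: C1 → 4, C2 → -1, C3 → -2; minimax = -2.
-10 ≠ -2, so there is no saddle point; optimal play is mixed.
T is strictly dominated by B, so General R never plays it.
C1 is strictly dominated by C2 (it gives General R strictly more in every row), so General C never plays it.
On the remaining 2×2 (M, B vs C2, C3):
Let General R play M with probability p. Expected payoff against C2: (-10)p + (-1)(1−p) = −9p − 1; against C3: (-2)p + (-12)(1−p) = 10p − 12.
Setting these equal: −9p − 1 = 10p − 12 ⇒ −19p = -11 ⇒ p = 11/19, and the value is (-9)·(11/19) − 1 = -118/19.
For General C: with q = P(C2), equating M's and B's payoffs gives −8q − 2 = 11q − 12 ⇒ q = 10/19.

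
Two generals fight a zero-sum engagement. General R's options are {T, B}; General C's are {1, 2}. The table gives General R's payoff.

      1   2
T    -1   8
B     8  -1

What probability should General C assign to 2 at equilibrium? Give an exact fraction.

1/2

Row minima: T → -1, B → -1; maximin = -1.
Column maxima: 1 → 8, 2 → 8; minimax = 8.
-1 ≠ 8, so there is no saddle point; optimal play is mixed.
Let General R play T with probability p. Expected payoff against 1: (-1)p + 8(1−p) = −9p + 8; against 2: 8p + (-1)(1−p) = 9p − 1.
Setting these equal: −9p + 8 = 9p − 1 ⇒ −18p = -9 ⇒ p = 1/2, and the value is (-9)·(1/2) + 8 = 7/2.
For General C: with q = P(1), equating T's and B's payoffs gives −9q + 8 = 9q − 1 ⇒ q = 1/2.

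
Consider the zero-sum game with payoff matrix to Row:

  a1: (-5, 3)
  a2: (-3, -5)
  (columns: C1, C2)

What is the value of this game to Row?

-17/5

Row minima: a1 → -5, a2 → -5; maximin = -5.
Column maxima: C1 → -3, C2 → 3; minimax = -3.
-5 ≠ -3, so there is no saddle point; optimal play is mixed.
Let Row play a1 with probability p. Expected payoff against C1: (-5)p + (-3)(1−p) = −2p − 3; against C2: 3p + (-5)(1−p) = 8p − 5.
Setting these equal: −2p − 3 = 8p − 5 ⇒ −10p = -2 ⇒ p = 1/5, and the value is (-2)·(1/5) − 3 = -17/5.
For Column: with q = P(C1), equating a1's and a2's payoffs gives −8q + 3 = 2q − 5 ⇒ q = 4/5.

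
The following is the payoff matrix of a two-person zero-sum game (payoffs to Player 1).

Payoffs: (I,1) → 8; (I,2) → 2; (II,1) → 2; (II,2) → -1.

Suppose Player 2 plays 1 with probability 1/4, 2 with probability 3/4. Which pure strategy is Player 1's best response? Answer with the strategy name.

Expected payoff of I: (1/4)·8 + (3/4)·2 = 7/2.
Expected payoff of II: (1/4)·2 + (3/4)·(-1) = -1/4.
The largest is 7/2, so Player 1's best response is I.

I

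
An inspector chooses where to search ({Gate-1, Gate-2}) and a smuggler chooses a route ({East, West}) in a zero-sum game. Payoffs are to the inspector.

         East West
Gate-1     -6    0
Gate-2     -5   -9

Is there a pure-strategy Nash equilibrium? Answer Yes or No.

Row minima: Gate-1 → -6, Gate-2 → -9; maximin = -6.
Column maxima: East → -5, West → 0; minimax = -5.
-6 ≠ -5, so no pure-strategy equilibrium exists.

No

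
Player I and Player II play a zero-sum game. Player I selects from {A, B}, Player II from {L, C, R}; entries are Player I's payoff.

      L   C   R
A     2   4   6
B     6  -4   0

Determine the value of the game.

Row minima: A → 2, B → -4; maximin = 2.
Column maxima: L → 6, C → 4, R → 6; minimax = 4.
2 ≠ 4, so there is no saddle point; optimal play is mixed.
R is strictly dominated by C (it gives Player I strictly more in every row), so Player II never plays it.
On the remaining 2×2 (A, B vs L, C):
Let Player I play A with probability p. Expected payoff against L: 2p + 6(1−p) = −4p + 6; against C: 4p + (-4)(1−p) = 8p − 4.
Setting these equal: −4p + 6 = 8p − 4 ⇒ −12p = -10 ⇒ p = 5/6, and the value is (-4)·(5/6) + 6 = 8/3.
For Player II: with q = P(L), equating A's and B's payoffs gives −2q + 4 = 10q − 4 ⇒ q = 2/3.

8/3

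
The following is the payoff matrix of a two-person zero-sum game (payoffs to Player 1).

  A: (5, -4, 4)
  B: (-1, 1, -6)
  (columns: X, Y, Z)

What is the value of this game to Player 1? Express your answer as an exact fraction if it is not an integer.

-4/3

Row minima: A → -4, B → -6; maximin = -4.
Column maxima: X → 5, Y → 1, Z → 4; minimax = 1.
-4 ≠ 1, so there is no saddle point; optimal play is mixed.
X is strictly dominated by Z (it gives Player 1 strictly more in every row), so Player 2 never plays it.
On the remaining 2×2 (A, B vs Y, Z):
Let Player 1 play A with probability p. Expected payoff against Y: (-4)p + 1(1−p) = −5p + 1; against Z: 4p + (-6)(1−p) = 10p − 6.
Setting these equal: −5p + 1 = 10p − 6 ⇒ −15p = -7 ⇒ p = 7/15, and the value is (-5)·(7/15) + 1 = -4/3.
For Player 2: with q = P(Y), equating A's and B's payoffs gives −8q + 4 = 7q − 6 ⇒ q = 2/3.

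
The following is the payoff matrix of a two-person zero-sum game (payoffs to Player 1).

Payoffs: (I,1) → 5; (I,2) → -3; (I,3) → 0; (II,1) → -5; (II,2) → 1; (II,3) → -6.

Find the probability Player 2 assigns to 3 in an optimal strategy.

2/5

Row minima: I → -3, II → -6; maximin = -3.
Column maxima: 1 → 5, 2 → 1, 3 → 0; minimax = 0.
-3 ≠ 0, so there is no saddle point; optimal play is mixed.
1 is strictly dominated by 3 (it gives Player 1 strictly more in every row), so Player 2 never plays it.
On the remaining 2×2 (I, II vs 2, 3):
Let Player 1 play I with probability p. Expected payoff against 2: (-3)p + 1(1−p) = −4p + 1; against 3: 0p + (-6)(1−p) = 6p − 6.
Setting these equal: −4p + 1 = 6p − 6 ⇒ −10p = -7 ⇒ p = 7/10, and the value is (-4)·(7/10) + 1 = -9/5.
For Player 2: with q = P(2), equating I's and II's payoffs gives −3q = 7q − 6 ⇒ q = 3/5.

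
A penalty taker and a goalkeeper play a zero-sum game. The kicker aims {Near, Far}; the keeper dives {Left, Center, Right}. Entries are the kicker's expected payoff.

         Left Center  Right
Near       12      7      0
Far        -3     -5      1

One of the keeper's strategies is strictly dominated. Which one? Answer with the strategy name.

Center holds the kicker's payoff strictly below Left in every row: 7 < 12, -5 < -3.
So Left is strictly dominated for the keeper.

Left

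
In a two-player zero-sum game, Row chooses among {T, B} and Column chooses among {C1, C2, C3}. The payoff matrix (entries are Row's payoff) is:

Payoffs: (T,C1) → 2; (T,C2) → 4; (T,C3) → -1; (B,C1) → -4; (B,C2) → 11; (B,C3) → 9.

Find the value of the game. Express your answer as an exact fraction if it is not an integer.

7/8

Row minima: T → -1, B → -4; maximin = -1.
Column maxima: C1 → 2, C2 → 11, C3 → 9; minimax = 2.
-1 ≠ 2, so there is no saddle point; optimal play is mixed.
C2 is strictly dominated by C1 (it gives Row strictly more in every row), so Column never plays it.
On the remaining 2×2 (T, B vs C1, C3):
Let Row play T with probability p. Expected payoff against C1: 2p + (-4)(1−p) = 6p − 4; against C3: (-1)p + 9(1−p) = −10p + 9.
Setting these equal: 6p − 4 = −10p + 9 ⇒ 16p = 13 ⇒ p = 13/16, and the value is (6)·(13/16) − 4 = 7/8.
For Column: with q = P(C1), equating T's and B's payoffs gives 3q − 1 = −13q + 9 ⇒ q = 5/8.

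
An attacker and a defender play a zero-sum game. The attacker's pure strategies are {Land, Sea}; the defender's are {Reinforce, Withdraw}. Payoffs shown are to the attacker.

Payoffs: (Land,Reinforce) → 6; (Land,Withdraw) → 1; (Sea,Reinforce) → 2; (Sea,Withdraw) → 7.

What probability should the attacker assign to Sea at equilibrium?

1/2

Row minima: Land → 1, Sea → 2; maximin = 2.
Column maxima: Reinforce → 6, Withdraw → 7; minimax = 6.
2 ≠ 6, so there is no saddle point; optimal play is mixed.
Let the attacker play Land with probability p. Expected payoff against Reinforce: 6p + 2(1−p) = 4p + 2; against Withdraw: 1p + 7(1−p) = −6p + 7.
Setting these equal: 4p + 2 = −6p + 7 ⇒ 10p = 5 ⇒ p = 1/2, and the value is (4)·(1/2) + 2 = 4.
For the defender: with q = P(Reinforce), equating Land's and Sea's payoffs gives 5q + 1 = −5q + 7 ⇒ q = 3/5.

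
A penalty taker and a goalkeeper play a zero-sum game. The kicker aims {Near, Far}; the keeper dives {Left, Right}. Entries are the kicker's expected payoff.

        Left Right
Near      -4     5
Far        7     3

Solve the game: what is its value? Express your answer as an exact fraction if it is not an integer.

47/13

Row minima: Near → -4, Far → 3; maximin = 3.
Column maxima: Left → 7, Right → 5; minimax = 5.
3 ≠ 5, so there is no saddle point; optimal play is mixed.
Let the kicker play Near with probability p. Expected payoff against Left: (-4)p + 7(1−p) = −11p + 7; against Right: 5p + 3(1−p) = 2p + 3.
Setting these equal: −11p + 7 = 2p + 3 ⇒ −13p = -4 ⇒ p = 4/13, and the value is (-11)·(4/13) + 7 = 47/13.
For the keeper: with q = P(Left), equating Near's and Far's payoffs gives −9q + 5 = 4q + 3 ⇒ q = 2/13.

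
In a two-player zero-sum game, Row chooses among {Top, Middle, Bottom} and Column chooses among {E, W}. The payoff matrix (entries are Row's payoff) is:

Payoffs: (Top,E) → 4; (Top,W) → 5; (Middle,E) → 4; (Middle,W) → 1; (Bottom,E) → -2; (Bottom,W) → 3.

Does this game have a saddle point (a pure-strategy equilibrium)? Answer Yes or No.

Row minima: Top → 4, Middle → 1, Bottom → -2; maximin = 4.
Column maxima: E → 4, W → 5; minimax = 4.
maximin = minimax = 4, so a saddle point exists.

Yes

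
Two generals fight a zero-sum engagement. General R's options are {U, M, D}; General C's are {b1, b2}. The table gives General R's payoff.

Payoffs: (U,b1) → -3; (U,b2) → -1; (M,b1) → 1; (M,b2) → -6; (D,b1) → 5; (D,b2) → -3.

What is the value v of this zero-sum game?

Row minima: U → -3, M → -6, D → -3; maximin = -3.
Column maxima: b1 → 5, b2 → -1; minimax = -1.
-3 ≠ -1, so there is no saddle point; optimal play is mixed.
M is strictly dominated by D, so General R never plays it.
On the remaining 2×2 (U, D vs b1, b2):
Let General R play U with probability p. Expected payoff against b1: (-3)p + 5(1−p) = −8p + 5; against b2: (-1)p + (-3)(1−p) = 2p − 3.
Setting these equal: −8p + 5 = 2p − 3 ⇒ −10p = -8 ⇒ p = 4/5, and the value is (-8)·(4/5) + 5 = -7/5.
For General C: with q = P(b1), equating U's and D's payoffs gives −2q − 1 = 8q − 3 ⇒ q = 1/5.

-7/5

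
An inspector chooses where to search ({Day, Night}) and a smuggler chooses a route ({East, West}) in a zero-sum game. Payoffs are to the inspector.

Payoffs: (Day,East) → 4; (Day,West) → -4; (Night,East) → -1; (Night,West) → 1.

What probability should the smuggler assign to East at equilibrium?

Row minima: Day → -4, Night → -1; maximin = -1.
Column maxima: East → 4, West → 1; minimax = 1.
-1 ≠ 1, so there is no saddle point; optimal play is mixed.
Let the inspector play Day with probability p. Expected payoff against East: 4p + (-1)(1−p) = 5p − 1; against West: (-4)p + 1(1−p) = −5p + 1.
Setting these equal: 5p − 1 = −5p + 1 ⇒ 10p = 2 ⇒ p = 1/5, and the value is (5)·(1/5) − 1 = 0.
For the smuggler: with q = P(East), equating Day's and Night's payoffs gives 8q − 4 = −2q + 1 ⇒ q = 1/2.

1/2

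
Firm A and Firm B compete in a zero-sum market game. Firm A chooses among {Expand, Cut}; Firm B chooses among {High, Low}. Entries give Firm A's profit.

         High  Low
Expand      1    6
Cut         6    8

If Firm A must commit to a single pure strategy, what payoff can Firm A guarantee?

6

Row minima: Expand → 1, Cut → 6.
The best of these is 6.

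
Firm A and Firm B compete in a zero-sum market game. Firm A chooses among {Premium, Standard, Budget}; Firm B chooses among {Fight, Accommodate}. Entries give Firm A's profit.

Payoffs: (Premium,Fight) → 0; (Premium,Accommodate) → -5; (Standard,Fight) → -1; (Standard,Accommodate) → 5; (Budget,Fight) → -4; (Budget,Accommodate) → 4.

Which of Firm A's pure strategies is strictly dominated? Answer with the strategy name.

Budget

Standard gives a strictly higher payoff than Budget against every column: -1 > -4, 5 > 4.
So Budget is strictly dominated and Firm A never plays it.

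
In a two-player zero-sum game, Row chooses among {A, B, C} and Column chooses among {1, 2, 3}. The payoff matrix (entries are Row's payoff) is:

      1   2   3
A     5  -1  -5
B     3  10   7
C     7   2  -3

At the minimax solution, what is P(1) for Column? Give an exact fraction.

Row minima: A → -5, B → 3, C → -3; maximin = 3.
Column maxima: 1 → 7, 2 → 10, 3 → 7; minimax = 7.
3 ≠ 7, so there is no saddle point; optimal play is mixed.
A is strictly dominated by C, so Row never plays it.
2 is strictly dominated by 3 (it gives Row strictly more in every row), so Column never plays it.
On the remaining 2×2 (B, C vs 1, 3):
Let Row play B with probability p. Expected payoff against 1: 3p + 7(1−p) = −4p + 7; against 3: 7p + (-3)(1−p) = 10p − 3.
Setting these equal: −4p + 7 = 10p − 3 ⇒ −14p = -10 ⇒ p = 5/7, and the value is (-4)·(5/7) + 7 = 29/7.
For Column: with q = P(1), equating B's and C's payoffs gives −4q + 7 = 10q − 3 ⇒ q = 5/7.

5/7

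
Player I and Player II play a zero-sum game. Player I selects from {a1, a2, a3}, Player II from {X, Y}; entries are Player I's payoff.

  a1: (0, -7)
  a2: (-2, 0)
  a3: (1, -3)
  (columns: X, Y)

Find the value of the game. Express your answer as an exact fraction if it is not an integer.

Row minima: a1 → -7, a2 → -2, a3 → -3; maximin = -2.
Column maxima: X → 1, Y → 0; minimax = 0.
-2 ≠ 0, so there is no saddle point; optimal play is mixed.
a1 is strictly dominated by a3, so Player I never plays it.
On the remaining 2×2 (a2, a3 vs X, Y):
Let Player I play a2 with probability p. Expected payoff against X: (-2)p + 1(1−p) = −3p + 1; against Y: 0p + (-3)(1−p) = 3p − 3.
Setting these equal: −3p + 1 = 3p − 3 ⇒ −6p = -4 ⇒ p = 2/3, and the value is (-3)·(2/3) + 1 = -1.
For Player II: with q = P(X), equating a2's and a3's payoffs gives −2q = 4q − 3 ⇒ q = 1/2.

-1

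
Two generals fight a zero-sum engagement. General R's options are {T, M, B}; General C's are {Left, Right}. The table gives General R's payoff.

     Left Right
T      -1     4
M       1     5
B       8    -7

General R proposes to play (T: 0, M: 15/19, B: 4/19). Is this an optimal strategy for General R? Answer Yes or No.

Yes

Against Left this mix gives (15/19)·1 + (4/19)·8 = 47/19.
Against Right this mix gives (15/19)·5 + (4/19)·(-7) = 47/19.
All of General C's active replies (Left, Right) yield 47/19, and no column does worse for General R. The mix makes General C indifferent and guarantees 47/19, so it is optimal.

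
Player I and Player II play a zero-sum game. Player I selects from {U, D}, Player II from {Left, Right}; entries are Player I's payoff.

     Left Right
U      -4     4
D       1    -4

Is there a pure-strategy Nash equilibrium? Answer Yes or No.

Row minima: U → -4, D → -4; maximin = -4.
Column maxima: Left → 1, Right → 4; minimax = 1.
-4 ≠ 1, so no pure-strategy equilibrium exists.

No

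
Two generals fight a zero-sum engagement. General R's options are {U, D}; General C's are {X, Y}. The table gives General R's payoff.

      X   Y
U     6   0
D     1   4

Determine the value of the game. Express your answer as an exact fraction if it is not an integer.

8/3

Row minima: U → 0, D → 1; maximin = 1.
Column maxima: X → 6, Y → 4; minimax = 4.
1 ≠ 4, so there is no saddle point; optimal play is mixed.
Let General R play U with probability p. Expected payoff against X: 6p + 1(1−p) = 5p + 1; against Y: 0p + 4(1−p) = −4p + 4.
Setting these equal: 5p + 1 = −4p + 4 ⇒ 9p = 3 ⇒ p = 1/3, and the value is (5)·(1/3) + 1 = 8/3.
For General C: with q = P(X), equating U's and D's payoffs gives 6q = −3q + 4 ⇒ q = 4/9.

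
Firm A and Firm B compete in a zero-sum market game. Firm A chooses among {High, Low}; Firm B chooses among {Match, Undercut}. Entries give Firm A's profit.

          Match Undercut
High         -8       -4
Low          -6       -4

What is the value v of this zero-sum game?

Row minima: High → -8, Low → -6; maximin = -6.
Column maxima: Match → -6, Undercut → -4; minimax = -6.
Since maximin = minimax = -6, there is a saddle point and the value is -6.

-6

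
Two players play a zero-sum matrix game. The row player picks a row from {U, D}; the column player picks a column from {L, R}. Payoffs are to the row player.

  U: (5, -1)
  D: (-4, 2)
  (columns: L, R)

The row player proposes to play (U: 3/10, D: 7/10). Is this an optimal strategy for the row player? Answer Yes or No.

No

Against L this mix gives (3/10)·5 + (7/10)·(-4) = -13/10.
Against R this mix gives (3/10)·(-1) + (7/10)·2 = 11/10.
The column player will play L, holding the row player to -13/10. Shifting weight toward the row that does better against L would raise this floor (the equalizing mix achieves 1/2 against both L and R), so the proposed strategy is not optimal.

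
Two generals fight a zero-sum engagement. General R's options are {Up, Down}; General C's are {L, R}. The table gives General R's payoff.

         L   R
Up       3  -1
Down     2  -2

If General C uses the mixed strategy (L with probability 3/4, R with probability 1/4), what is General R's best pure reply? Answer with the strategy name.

Expected payoff of Up: (3/4)·3 + (1/4)·(-1) = 2.
Expected payoff of Down: (3/4)·2 + (1/4)·(-2) = 1.
The largest is 2, so General R's best response is Up.

Up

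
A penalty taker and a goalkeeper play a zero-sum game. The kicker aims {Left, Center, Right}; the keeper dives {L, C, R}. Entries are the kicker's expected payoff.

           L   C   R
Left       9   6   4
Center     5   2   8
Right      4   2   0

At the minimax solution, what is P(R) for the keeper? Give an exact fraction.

1/2

Row minima: Left → 4, Center → 2, Right → 0; maximin = 4.
Column maxima: L → 9, C → 6, R → 8; minimax = 6.
4 ≠ 6, so there is no saddle point; optimal play is mixed.
Right is strictly dominated by Left, so the kicker never plays it.
L is strictly dominated by C (it gives the kicker strictly more in every row), so the keeper never plays it.
On the remaining 2×2 (Left, Center vs C, R):
Let the kicker play Left with probability p. Expected payoff against C: 6p + 2(1−p) = 4p + 2; against R: 4p + 8(1−p) = −4p + 8.
Setting these equal: 4p + 2 = −4p + 8 ⇒ 8p = 6 ⇒ p = 3/4, and the value is (4)·(3/4) + 2 = 5.
For the keeper: with q = P(C), equating Left's and Center's payoffs gives 2q + 4 = −6q + 8 ⇒ q = 1/2.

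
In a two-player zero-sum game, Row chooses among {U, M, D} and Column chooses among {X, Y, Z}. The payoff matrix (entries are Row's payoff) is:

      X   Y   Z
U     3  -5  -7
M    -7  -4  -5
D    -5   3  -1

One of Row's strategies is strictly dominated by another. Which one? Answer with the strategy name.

D gives a strictly higher payoff than M against every column: -5 > -7, 3 > -4, -1 > -5.
So M is strictly dominated and Row never plays it.

M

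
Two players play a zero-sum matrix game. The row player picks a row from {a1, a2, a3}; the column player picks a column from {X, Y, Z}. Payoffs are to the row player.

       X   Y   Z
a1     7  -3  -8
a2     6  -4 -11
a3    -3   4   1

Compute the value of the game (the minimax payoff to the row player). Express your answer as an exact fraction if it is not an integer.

Row minima: a1 → -8, a2 → -11, a3 → -3; maximin = -3.
Column maxima: X → 7, Y → 4, Z → 1; minimax = 1.
-3 ≠ 1, so there is no saddle point; optimal play is mixed.
a2 is strictly dominated by a1, so the row player never plays it.
Y is strictly dominated by Z (it gives the row player strictly more in every row), so the column player never plays it.
On the remaining 2×2 (a1, a3 vs X, Z):
Let the row player play a1 with probability p. Expected payoff against X: 7p + (-3)(1−p) = 10p − 3; against Z: (-8)p + 1(1−p) = −9p + 1.
Setting these equal: 10p − 3 = −9p + 1 ⇒ 19p = 4 ⇒ p = 4/19, and the value is (10)·(4/19) − 3 = -17/19.
For the column player: with q = P(X), equating a1's and a3's payoffs gives 15q − 8 = −4q + 1 ⇒ q = 9/19.

-17/19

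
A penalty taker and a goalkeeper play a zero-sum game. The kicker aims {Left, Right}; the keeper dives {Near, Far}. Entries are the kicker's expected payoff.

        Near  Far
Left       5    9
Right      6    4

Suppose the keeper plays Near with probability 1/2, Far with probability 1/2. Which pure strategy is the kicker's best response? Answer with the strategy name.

Left

Expected payoff of Left: (1/2)·5 + (1/2)·9 = 7.
Expected payoff of Right: (1/2)·6 + (1/2)·4 = 5.
The largest is 7, so the kicker's best response is Left.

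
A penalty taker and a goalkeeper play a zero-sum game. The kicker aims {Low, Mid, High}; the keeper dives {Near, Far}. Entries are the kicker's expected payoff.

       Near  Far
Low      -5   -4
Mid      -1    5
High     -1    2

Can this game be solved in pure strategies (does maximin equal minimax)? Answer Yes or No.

Yes

Row minima: Low → -5, Mid → -1, High → -1; maximin = -1.
Column maxima: Near → -1, Far → 5; minimax = -1.
maximin = minimax = -1, so a saddle point exists.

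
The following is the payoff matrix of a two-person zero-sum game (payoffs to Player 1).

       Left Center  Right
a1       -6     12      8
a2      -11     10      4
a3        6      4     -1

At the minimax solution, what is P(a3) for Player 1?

2/3

Row minima: a1 → -6, a2 → -11, a3 → -1; maximin = -1.
Column maxima: Left → 6, Center → 12, Right → 8; minimax = 6.
-1 ≠ 6, so there is no saddle point; optimal play is mixed.
a2 is strictly dominated by a1, so Player 1 never plays it.
Center is strictly dominated by Right (it gives Player 1 strictly more in every row), so Player 2 never plays it.
On the remaining 2×2 (a1, a3 vs Left, Right):
Let Player 1 play a1 with probability p. Expected payoff against Left: (-6)p + 6(1−p) = −12p + 6; against Right: 8p + (-1)(1−p) = 9p − 1.
Setting these equal: −12p + 6 = 9p − 1 ⇒ −21p = -7 ⇒ p = 1/3, and the value is (-12)·(1/3) + 6 = 2.
For Player 2: with q = P(Left), equating a1's and a3's payoffs gives −14q + 8 = 7q − 1 ⇒ q = 3/7.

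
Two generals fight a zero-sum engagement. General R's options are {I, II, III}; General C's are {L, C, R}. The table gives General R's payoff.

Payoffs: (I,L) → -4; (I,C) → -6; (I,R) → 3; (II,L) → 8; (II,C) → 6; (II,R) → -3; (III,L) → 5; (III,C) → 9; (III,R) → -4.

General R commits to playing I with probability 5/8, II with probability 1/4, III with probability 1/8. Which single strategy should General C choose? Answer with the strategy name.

C

If General C plays L, General R's expected payoff is (5/8)·(-4) + (1/4)·8 + (1/8)·5 = 1/8.
If General C plays C, General R's expected payoff is (5/8)·(-6) + (1/4)·6 + (1/8)·9 = -9/8.
If General C plays R, General R's expected payoff is (5/8)·3 + (1/4)·(-3) + (1/8)·(-4) = 5/8.
General C minimizes General R's payoff; the smallest is -9/8, so the best response is C.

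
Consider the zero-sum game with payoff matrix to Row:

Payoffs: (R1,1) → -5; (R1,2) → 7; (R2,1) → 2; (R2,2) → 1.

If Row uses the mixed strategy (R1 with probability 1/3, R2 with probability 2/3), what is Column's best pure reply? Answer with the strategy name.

If Column plays 1, Row's expected payoff is (1/3)·(-5) + (2/3)·2 = -1/3.
If Column plays 2, Row's expected payoff is (1/3)·7 + (2/3)·1 = 3.
Column minimizes Row's payoff; the smallest is -1/3, so the best response is 1.

1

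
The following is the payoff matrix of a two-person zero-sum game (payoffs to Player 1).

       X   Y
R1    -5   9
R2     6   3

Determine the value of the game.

69/17

Row minima: R1 → -5, R2 → 3; maximin = 3.
Column maxima: X → 6, Y → 9; minimax = 6.
3 ≠ 6, so there is no saddle point; optimal play is mixed.
Let Player 1 play R1 with probability p. Expected payoff against X: (-5)p + 6(1−p) = −11p + 6; against Y: 9p + 3(1−p) = 6p + 3.
Setting these equal: −11p + 6 = 6p + 3 ⇒ −17p = -3 ⇒ p = 3/17, and the value is (-11)·(3/17) + 6 = 69/17.
For Player 2: with q = P(X), equating R1's and R2's payoffs gives −14q + 9 = 3q + 3 ⇒ q = 6/17.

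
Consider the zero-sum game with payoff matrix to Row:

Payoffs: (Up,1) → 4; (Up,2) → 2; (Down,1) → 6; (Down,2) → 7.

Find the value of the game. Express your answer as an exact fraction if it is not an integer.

6

Row minima: Up → 2, Down → 6; maximin = 6.
Column maxima: 1 → 6, 2 → 7; minimax = 6.
Since maximin = minimax = 6, there is a saddle point and the value is 6.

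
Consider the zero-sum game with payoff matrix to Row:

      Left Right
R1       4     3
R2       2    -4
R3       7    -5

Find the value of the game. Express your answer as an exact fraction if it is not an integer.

3

Row minima: R1 → 3, R2 → -4, R3 → -5; maximin = 3.
Column maxima: Left → 7, Right → 3; minimax = 3.
Since maximin = minimax = 3, there is a saddle point and the value is 3.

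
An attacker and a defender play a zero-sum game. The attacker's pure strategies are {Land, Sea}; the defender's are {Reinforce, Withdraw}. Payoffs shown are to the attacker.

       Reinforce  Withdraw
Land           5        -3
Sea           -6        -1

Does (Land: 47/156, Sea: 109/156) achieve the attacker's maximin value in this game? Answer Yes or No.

No

Against Reinforce this mix gives (47/156)·5 + (109/156)·(-6) = -419/156.
Against Withdraw this mix gives (47/156)·(-3) + (109/156)·(-1) = -125/78.
The defender will play Reinforce, holding the attacker to -419/156. Shifting weight toward the row that does better against Reinforce would raise this floor (the equalizing mix achieves -23/13 against both Reinforce and Withdraw), so the proposed strategy is not optimal.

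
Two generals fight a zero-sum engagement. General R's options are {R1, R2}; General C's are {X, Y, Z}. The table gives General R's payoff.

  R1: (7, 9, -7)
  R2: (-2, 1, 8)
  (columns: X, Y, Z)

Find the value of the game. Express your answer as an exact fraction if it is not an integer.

Row minima: R1 → -7, R2 → -2; maximin = -2.
Column maxima: X → 7, Y → 9, Z → 8; minimax = 7.
-2 ≠ 7, so there is no saddle point; optimal play is mixed.
Y is strictly dominated by X (it gives General R strictly more in every row), so General C never plays it.
On the remaining 2×2 (R1, R2 vs X, Z):
Let General R play R1 with probability p. Expected payoff against X: 7p + (-2)(1−p) = 9p − 2; against Z: (-7)p + 8(1−p) = −15p + 8.
Setting these equal: 9p − 2 = −15p + 8 ⇒ 24p = 10 ⇒ p = 5/12, and the value is (9)·(5/12) − 2 = 7/4.
For General C: with q = P(X), equating R1's and R2's payoffs gives 14q − 7 = −10q + 8 ⇒ q = 5/8.

7/4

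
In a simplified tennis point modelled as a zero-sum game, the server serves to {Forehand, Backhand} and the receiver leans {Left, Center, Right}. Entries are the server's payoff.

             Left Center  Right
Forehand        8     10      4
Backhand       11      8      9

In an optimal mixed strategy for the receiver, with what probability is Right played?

2/7

Row minima: Forehand → 4, Backhand → 8; maximin = 8.
Column maxima: Left → 11, Center → 10, Right → 9; minimax = 9.
8 ≠ 9, so there is no saddle point; optimal play is mixed.
Left is strictly dominated by Right (it gives the server strictly more in every row), so the receiver never plays it.
On the remaining 2×2 (Forehand, Backhand vs Center, Right):
Let the server play Forehand with probability p. Expected payoff against Center: 10p + 8(1−p) = 2p + 8; against Right: 4p + 9(1−p) = −5p + 9.
Setting these equal: 2p + 8 = −5p + 9 ⇒ 7p = 1 ⇒ p = 1/7, and the value is (2)·(1/7) + 8 = 58/7.
For the receiver: with q = P(Center), equating Forehand's and Backhand's payoffs gives 6q + 4 = −q + 9 ⇒ q = 5/7.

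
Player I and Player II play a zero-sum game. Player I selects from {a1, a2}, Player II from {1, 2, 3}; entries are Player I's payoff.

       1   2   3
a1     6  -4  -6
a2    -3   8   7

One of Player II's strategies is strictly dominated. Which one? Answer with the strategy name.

3 holds Player I's payoff strictly below 2 in every row: -6 < -4, 7 < 8.
So 2 is strictly dominated for Player II.

2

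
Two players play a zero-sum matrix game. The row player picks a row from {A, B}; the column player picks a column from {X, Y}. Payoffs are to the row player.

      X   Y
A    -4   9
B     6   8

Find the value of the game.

6

Row minima: A → -4, B → 6; maximin = 6.
Column maxima: X → 6, Y → 9; minimax = 6.
Since maximin = minimax = 6, there is a saddle point and the value is 6.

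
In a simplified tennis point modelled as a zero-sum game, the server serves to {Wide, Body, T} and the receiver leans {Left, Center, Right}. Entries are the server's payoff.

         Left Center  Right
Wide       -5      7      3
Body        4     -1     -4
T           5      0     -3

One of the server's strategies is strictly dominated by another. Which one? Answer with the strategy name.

Body

T gives a strictly higher payoff than Body against every column: 5 > 4, 0 > -1, -3 > -4.
So Body is strictly dominated and the server never plays it.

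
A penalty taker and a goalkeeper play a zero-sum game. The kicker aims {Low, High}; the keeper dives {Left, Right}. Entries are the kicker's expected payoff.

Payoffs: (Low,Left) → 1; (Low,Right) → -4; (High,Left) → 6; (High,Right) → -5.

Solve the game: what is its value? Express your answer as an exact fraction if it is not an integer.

Row minima: Low → -4, High → -5; maximin = -4.
Column maxima: Left → 6, Right → -4; minimax = -4.
Since maximin = minimax = -4, there is a saddle point and the value is -4.

-4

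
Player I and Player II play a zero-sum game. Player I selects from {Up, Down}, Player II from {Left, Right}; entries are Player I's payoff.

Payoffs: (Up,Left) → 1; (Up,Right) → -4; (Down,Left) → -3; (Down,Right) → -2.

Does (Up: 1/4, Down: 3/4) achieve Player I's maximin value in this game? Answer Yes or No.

Against Left this mix gives (1/4)·1 + (3/4)·(-3) = -2.
Against Right this mix gives (1/4)·(-4) + (3/4)·(-2) = -5/2.
Player II will play Right, holding Player I to -5/2. Shifting weight toward the row that does better against Right would raise this floor (the equalizing mix achieves -7/3 against both Right and Left), so the proposed strategy is not optimal.

No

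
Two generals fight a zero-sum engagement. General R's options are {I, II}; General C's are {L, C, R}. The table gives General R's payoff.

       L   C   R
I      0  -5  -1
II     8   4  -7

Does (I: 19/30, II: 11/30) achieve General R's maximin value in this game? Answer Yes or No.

Against L this mix gives (19/30)·0 + (11/30)·8 = 44/15.
Against C this mix gives (19/30)·(-5) + (11/30)·4 = -17/10.
Against R this mix gives (19/30)·(-1) + (11/30)·(-7) = -16/5.
General C will play R, holding General R to -16/5. Shifting weight toward the row that does better against R would raise this floor (the equalizing mix achieves -13/5 against both R and C), so the proposed strategy is not optimal.

No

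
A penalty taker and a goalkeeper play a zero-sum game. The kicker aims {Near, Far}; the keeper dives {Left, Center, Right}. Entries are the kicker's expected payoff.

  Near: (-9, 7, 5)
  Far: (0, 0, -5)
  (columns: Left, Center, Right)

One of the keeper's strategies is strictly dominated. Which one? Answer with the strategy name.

Center

Right holds the kicker's payoff strictly below Center in every row: 5 < 7, -5 < 0.
So Center is strictly dominated for the keeper.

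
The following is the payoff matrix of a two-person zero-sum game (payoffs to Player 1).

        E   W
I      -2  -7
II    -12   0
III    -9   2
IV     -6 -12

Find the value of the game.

-67/16

Row minima: I → -7, II → -12, III → -9, IV → -12; maximin = -7.
Column maxima: E → -2, W → 2; minimax = -2.
-7 ≠ -2, so there is no saddle point; optimal play is mixed.
II is strictly dominated by III, so Player 1 never plays it.
IV is strictly dominated by I, so Player 1 never plays it.
On the remaining 2×2 (I, III vs E, W):
Let Player 1 play I with probability p. Expected payoff against E: (-2)p + (-9)(1−p) = 7p − 9; against W: (-7)p + 2(1−p) = −9p + 2.
Setting these equal: 7p − 9 = −9p + 2 ⇒ 16p = 11 ⇒ p = 11/16, and the value is (7)·(11/16) − 9 = -67/16.
For Player 2: with q = P(E), equating I's and III's payoffs gives 5q − 7 = −11q + 2 ⇒ q = 9/16.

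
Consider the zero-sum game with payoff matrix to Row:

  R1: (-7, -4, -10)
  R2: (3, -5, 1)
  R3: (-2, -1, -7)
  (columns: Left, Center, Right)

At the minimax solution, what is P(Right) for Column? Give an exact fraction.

1/3

Row minima: R1 → -10, R2 → -5, R3 → -7; maximin = -5.
Column maxima: Left → 3, Center → -1, Right → 1; minimax = -1.
-5 ≠ -1, so there is no saddle point; optimal play is mixed.
R1 is strictly dominated by R3, so Row never plays it.
Left is strictly dominated by Right (it gives Row strictly more in every row), so Column never plays it.
On the remaining 2×2 (R2, R3 vs Center, Right):
Let Row play R2 with probability p. Expected payoff against Center: (-5)p + (-1)(1−p) = −4p − 1; against Right: 1p + (-7)(1−p) = 8p − 7.
Setting these equal: −4p − 1 = 8p − 7 ⇒ −12p = -6 ⇒ p = 1/2, and the value is (-4)·(1/2) − 1 = -3.
For Column: with q = P(Center), equating R2's and R3's payoffs gives −6q + 1 = 6q − 7 ⇒ q = 2/3.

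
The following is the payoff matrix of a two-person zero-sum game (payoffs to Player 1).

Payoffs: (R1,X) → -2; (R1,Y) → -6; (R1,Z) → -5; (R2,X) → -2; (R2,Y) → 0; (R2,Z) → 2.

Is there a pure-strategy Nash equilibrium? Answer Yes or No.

Yes

Row minima: R1 → -6, R2 → -2; maximin = -2.
Column maxima: X → -2, Y → 0, Z → 2; minimax = -2.
maximin = minimax = -2, so a saddle point exists.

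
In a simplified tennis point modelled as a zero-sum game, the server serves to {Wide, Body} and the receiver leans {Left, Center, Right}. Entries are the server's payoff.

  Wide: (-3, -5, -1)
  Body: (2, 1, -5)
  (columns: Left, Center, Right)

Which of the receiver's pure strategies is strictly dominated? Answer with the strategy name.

Left

Center holds the server's payoff strictly below Left in every row: -5 < -3, 1 < 2.
So Left is strictly dominated for the receiver.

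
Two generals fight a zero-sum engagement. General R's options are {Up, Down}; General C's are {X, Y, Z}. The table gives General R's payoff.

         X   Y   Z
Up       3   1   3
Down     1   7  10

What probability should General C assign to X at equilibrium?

3/4

Row minima: Up → 1, Down → 1; maximin = 1.
Column maxima: X → 3, Y → 7, Z → 10; minimax = 3.
1 ≠ 3, so there is no saddle point; optimal play is mixed.
Z is strictly dominated by Y (it gives General R strictly more in every row), so General C never plays it.
On the remaining 2×2 (Up, Down vs X, Y):
Let General R play Up with probability p. Expected payoff against X: 3p + 1(1−p) = 2p + 1; against Y: 1p + 7(1−p) = −6p + 7.
Setting these equal: 2p + 1 = −6p + 7 ⇒ 8p = 6 ⇒ p = 3/4, and the value is (2)·(3/4) + 1 = 5/2.
For General C: with q = P(X), equating Up's and Down's payoffs gives 2q + 1 = −6q + 7 ⇒ q = 3/4.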